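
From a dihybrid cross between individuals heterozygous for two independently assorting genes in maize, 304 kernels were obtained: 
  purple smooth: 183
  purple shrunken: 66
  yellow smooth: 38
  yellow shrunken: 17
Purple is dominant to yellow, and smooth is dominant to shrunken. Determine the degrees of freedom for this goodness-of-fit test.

A dihybrid F₂ with independent assortment and complete dominance at both loci gives a 9:3:3:1 phenotypic ratio.
A goodness-of-fit test with 4 phenotype classes has df = 4 − 1 = 3.

3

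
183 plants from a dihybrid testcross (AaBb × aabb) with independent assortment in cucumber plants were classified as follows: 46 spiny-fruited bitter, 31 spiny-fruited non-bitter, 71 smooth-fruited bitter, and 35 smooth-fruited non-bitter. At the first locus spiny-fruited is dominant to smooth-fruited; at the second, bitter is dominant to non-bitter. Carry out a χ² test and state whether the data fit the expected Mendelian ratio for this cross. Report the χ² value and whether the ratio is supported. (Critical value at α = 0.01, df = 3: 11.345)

A dihybrid testcross with independent assortment gives a 1:1:1:1 ratio.
Total ratio parts = 4. Expected numbers out of 183:
  spiny-fruited bitter: 183 × 1/4 = 45.75
  spiny-fruited non-bitter: 183 × 1/4 = 45.75
  smooth-fruited bitter: 183 × 1/4 = 45.75
  smooth-fruited non-bitter: 183 × 1/4 = 45.75
χ² = Σ (O − E)² / E
  spiny-fruited bitter: (46 − 45.75)² / 45.75 = 0.0014
  spiny-fruited non-bitter: (31 − 45.75)² / 45.75 = 4.7555
  smooth-fruited bitter: (71 − 45.75)² / 45.75 = 13.9358
  smooth-fruited non-bitter: (35 − 45.75)² / 45.75 = 2.5260
χ² = 0.0014 + 4.7555 + 13.9358 + 2.5260 = 21.2187 ≈ 21.219
Degrees of freedom = 4 − 1 = 3; critical value at α = 0.01 is 11.345.
Since 21.219 > 11.345, we reject the null hypothesis — the data do not fit the 1:1:1:1 ratio.

21.219; not consistent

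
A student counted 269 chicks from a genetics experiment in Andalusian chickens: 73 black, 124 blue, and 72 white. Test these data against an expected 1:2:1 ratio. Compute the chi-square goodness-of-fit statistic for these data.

1.647

Under the 1:2:1 hypothesis (Σ ratio = 4, N = 269):
  black: 269 × 1/4 = 67.25
  blue: 269 × 2/4 = 134.5
  white: 269 × 1/4 = 67.25
χ² = Σ (O − E)² / E
  black: (73 − 67.25)² / 67.25 = 0.4916
  blue: (124 − 134.5)² / 134.5 = 0.8197
  white: (72 − 67.25)² / 67.25 = 0.3355
χ² = 0.4916 + 0.8197 + 0.3355 = 1.6468 ≈ 1.647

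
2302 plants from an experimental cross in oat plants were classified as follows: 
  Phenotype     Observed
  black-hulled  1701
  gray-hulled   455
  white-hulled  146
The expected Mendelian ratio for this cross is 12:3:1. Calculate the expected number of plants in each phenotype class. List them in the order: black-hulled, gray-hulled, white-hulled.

1726.5, 431.625, 143.875

Under the 12:3:1 hypothesis (Σ ratio = 16, N = 2302):
  black-hulled: 2302 × 12/16 = 1726.5
  gray-hulled: 2302 × 3/16 = 431.625
  white-hulled: 2302 × 1/16 = 143.875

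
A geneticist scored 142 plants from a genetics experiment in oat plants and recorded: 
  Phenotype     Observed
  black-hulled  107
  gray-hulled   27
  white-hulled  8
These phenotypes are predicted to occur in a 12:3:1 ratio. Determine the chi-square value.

Expected counts for N = 142 under a 12:3:1 ratio (total parts = 16):
  black-hulled: 142 × 12/16 = 106.5
  gray-hulled: 142 × 3/16 = 26.625
  white-hulled: 142 × 1/16 = 8.875
χ² = Σ (O − E)² / E
  black-hulled: (107 − 106.5)² / 106.5 = 0.0023
  gray-hulled: (27 − 26.625)² / 26.625 = 0.0053
  white-hulled: (8 − 8.875)² / 8.875 = 0.0863
χ² = 0.0023 + 0.0053 + 0.0863 = 0.0939 ≈ 0.094

0.094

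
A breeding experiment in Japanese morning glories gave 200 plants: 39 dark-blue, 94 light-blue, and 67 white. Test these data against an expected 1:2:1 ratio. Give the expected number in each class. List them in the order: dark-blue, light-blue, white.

50, 100, 50

The 1:2:1 ratio has 4 parts, so with N = 200 the expected counts are:
  dark-blue: 200 × 1/4 = 50
  light-blue: 200 × 2/4 = 100
  white: 200 × 1/4 = 50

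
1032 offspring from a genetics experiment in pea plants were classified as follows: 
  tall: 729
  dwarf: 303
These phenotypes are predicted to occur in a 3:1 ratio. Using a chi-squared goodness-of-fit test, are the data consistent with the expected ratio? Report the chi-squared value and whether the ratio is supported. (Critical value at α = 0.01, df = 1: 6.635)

10.465; not consistent

Under the 3:1 hypothesis (Σ ratio = 4, N = 1032):
  tall: 1032 × 3/4 = 774
  dwarf: 1032 × 1/4 = 258
χ² = Σ (O − E)² / E
  tall: (729 − 774)² / 774 = 2.6163
  dwarf: (303 − 258)² / 258 = 7.8488
χ² = 2.6163 + 7.8488 = 10.4651 ≈ 10.465
Degrees of freedom = 2 − 1 = 1; critical value at α = 0.01 is 6.635.
Since 10.465 > 6.635, we reject the null hypothesis — the data do not fit the 3:1 ratio.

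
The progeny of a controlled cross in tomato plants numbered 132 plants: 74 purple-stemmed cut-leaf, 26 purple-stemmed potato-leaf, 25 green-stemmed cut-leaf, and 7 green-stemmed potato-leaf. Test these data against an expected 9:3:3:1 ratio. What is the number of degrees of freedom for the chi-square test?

A goodness-of-fit test with 4 phenotype classes has df = 4 − 1 = 3.

3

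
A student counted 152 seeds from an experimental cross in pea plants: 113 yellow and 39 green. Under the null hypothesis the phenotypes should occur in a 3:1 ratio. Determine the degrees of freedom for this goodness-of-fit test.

1

A goodness-of-fit test with 2 phenotype classes has df = 2 − 1 = 1.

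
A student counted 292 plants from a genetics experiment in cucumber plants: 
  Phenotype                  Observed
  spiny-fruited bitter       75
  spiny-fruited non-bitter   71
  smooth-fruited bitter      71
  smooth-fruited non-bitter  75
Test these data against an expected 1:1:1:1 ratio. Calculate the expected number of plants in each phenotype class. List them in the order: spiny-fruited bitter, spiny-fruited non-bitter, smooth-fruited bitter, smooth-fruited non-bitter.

Expected counts for N = 292 under a 1:1:1:1 ratio (total parts = 4):
  spiny-fruited bitter: 292 × 1/4 = 73
  spiny-fruited non-bitter: 292 × 1/4 = 73
  smooth-fruited bitter: 292 × 1/4 = 73
  smooth-fruited non-bitter: 292 × 1/4 = 73

73, 73, 73, 73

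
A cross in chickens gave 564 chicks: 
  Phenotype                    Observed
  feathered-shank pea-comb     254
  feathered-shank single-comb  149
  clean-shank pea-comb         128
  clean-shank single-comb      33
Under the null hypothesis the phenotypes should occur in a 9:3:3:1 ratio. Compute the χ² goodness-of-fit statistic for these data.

35.124

Total ratio parts = 16. Expected numbers out of 564:
  feathered-shank pea-comb: 564 × 9/16 = 317.25
  feathered-shank single-comb: 564 × 3/16 = 105.75
  clean-shank pea-comb: 564 × 3/16 = 105.75
  clean-shank single-comb: 564 × 1/16 = 35.25
χ² = Σ (O − E)² / E
  feathered-shank pea-comb: (254 − 317.25)² / 317.25 = 12.6101
  feathered-shank single-comb: (149 − 105.75)² / 105.75 = 17.6885
  clean-shank pea-comb: (128 − 105.75)² / 105.75 = 4.6814
  clean-shank single-comb: (33 − 35.25)² / 35.25 = 0.1436
χ² = 12.6101 + 17.6885 + 4.6814 + 0.1436 = 35.1236 ≈ 35.124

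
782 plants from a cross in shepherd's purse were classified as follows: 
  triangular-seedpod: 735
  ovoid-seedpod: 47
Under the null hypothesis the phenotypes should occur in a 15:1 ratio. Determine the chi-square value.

0.077

The 15:1 ratio has 16 parts, so with N = 782 the expected counts are:
  triangular-seedpod: 782 × 15/16 = 733.125
  ovoid-seedpod: 782 × 1/16 = 48.875
χ² = Σ (O − E)² / E
  triangular-seedpod: (735 − 733.125)² / 733.125 = 0.0048
  ovoid-seedpod: (47 − 48.875)² / 48.875 = 0.0719
χ² = 0.0048 + 0.0719 = 0.0767 ≈ 0.077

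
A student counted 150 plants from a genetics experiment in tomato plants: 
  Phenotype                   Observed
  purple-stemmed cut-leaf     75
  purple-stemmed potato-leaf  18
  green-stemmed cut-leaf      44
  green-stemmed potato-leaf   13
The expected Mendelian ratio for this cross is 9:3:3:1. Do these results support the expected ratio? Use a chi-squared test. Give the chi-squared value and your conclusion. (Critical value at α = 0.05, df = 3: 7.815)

Under the 9:3:3:1 hypothesis (Σ ratio = 16, N = 150):
  purple-stemmed cut-leaf: 150 × 9/16 = 84.375
  purple-stemmed potato-leaf: 150 × 3/16 = 28.125
  green-stemmed cut-leaf: 150 × 3/16 = 28.125
  green-stemmed potato-leaf: 150 × 1/16 = 9.375
χ² = Σ (O − E)² / E
  purple-stemmed cut-leaf: (75 − 84.375)² / 84.375 = 1.0417
  purple-stemmed potato-leaf: (18 − 28.125)² / 28.125 = 3.6450
  green-stemmed cut-leaf: (44 − 28.125)² / 28.125 = 8.9606
  green-stemmed potato-leaf: (13 − 9.375)² / 9.375 = 1.4017
χ² = 1.0417 + 3.6450 + 8.9606 + 1.4017 = 15.049
Degrees of freedom = 4 − 1 = 3; critical value at α = 0.05 is 7.815.
Since 15.049 > 7.815, we reject the null hypothesis — the data do not fit the 9:3:3:1 ratio.

15.049; not consistent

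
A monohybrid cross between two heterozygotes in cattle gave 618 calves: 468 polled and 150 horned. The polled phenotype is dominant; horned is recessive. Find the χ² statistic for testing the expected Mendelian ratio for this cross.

0.175

For a monohybrid cross between heterozygotes with complete dominance, the expected phenotypic ratio is 3:1.
The 3:1 ratio has 4 parts, so with N = 618 the expected counts are:
  polled: 618 × 3/4 = 463.5
  horned: 618 × 1/4 = 154.5
χ² = Σ (O − E)² / E
  polled: (468 − 463.5)² / 463.5 = 0.0437
  horned: (150 − 154.5)² / 154.5 = 0.1311
χ² = 0.0437 + 0.1311 = 0.1748 ≈ 0.175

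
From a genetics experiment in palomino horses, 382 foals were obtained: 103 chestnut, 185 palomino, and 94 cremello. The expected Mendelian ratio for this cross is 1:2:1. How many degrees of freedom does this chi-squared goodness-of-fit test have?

A goodness-of-fit test with 3 phenotype classes has df = 3 − 1 = 2.

2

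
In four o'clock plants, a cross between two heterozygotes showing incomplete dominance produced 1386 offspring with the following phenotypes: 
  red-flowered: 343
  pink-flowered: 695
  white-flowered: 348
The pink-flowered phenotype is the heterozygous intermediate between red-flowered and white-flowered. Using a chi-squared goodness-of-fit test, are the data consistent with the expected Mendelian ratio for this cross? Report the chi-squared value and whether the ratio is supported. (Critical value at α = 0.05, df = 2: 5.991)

With incomplete dominance, a heterozygote × heterozygote cross gives a 1:2:1 phenotypic ratio.
Total ratio parts = 4. Expected numbers out of 1386:
  red-flowered: 1386 × 1/4 = 346.5
  pink-flowered: 1386 × 2/4 = 693
  white-flowered: 1386 × 1/4 = 346.5
χ² = Σ (O − E)² / E
  red-flowered: (343 − 346.5)² / 346.5 = 0.0354
  pink-flowered: (695 − 693)² / 693 = 0.0058
  white-flowered: (348 − 346.5)² / 346.5 = 0.0065
χ² = 0.0354 + 0.0058 + 0.0065 = 0.0477 ≈ 0.048
Degrees of freedom = 3 − 1 = 2; critical value at α = 0.05 is 5.991.
Since 0.048 < 5.991, we fail to reject the null hypothesis — the data are consistent with the 1:2:1 ratio.

0.048; consistent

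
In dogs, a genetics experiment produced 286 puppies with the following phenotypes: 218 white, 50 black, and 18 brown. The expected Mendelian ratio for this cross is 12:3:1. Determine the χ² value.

Under the 12:3:1 hypothesis (Σ ratio = 16, N = 286):
  white: 286 × 12/16 = 214.5
  black: 286 × 3/16 = 53.625
  brown: 286 × 1/16 = 17.875
χ² = Σ (O − E)² / E
  white: (218 − 214.5)² / 214.5 = 0.0571
  black: (50 − 53.625)² / 53.625 = 0.2450
  brown: (18 − 17.875)² / 17.875 = 0.0009
χ² = 0.0571 + 0.2450 + 0.0009 = 0.303

0.303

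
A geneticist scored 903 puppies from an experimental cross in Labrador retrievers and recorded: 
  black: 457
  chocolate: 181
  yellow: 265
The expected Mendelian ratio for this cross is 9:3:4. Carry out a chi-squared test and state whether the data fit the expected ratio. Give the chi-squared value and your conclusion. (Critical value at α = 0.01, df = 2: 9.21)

Expected counts for N = 903 under a 9:3:4 ratio (total parts = 16):
  black: 903 × 9/16 = 507.9375
  chocolate: 903 × 3/16 = 169.3125
  yellow: 903 × 4/16 = 225.75
χ² = Σ (O − E)² / E
  black: (457 − 507.9375)² / 507.9375 = 5.1082
  chocolate: (181 − 169.3125)² / 169.3125 = 0.8068
  yellow: (265 − 225.75)² / 225.75 = 6.8242
χ² = 5.1082 + 0.8068 + 6.8242 = 12.7392 ≈ 12.739
Degrees of freedom = 3 − 1 = 2; critical value at α = 0.01 is 9.21.
Since 12.739 > 9.21, we reject the null hypothesis — the data do not fit the 9:3:4 ratio.

12.739; not consistent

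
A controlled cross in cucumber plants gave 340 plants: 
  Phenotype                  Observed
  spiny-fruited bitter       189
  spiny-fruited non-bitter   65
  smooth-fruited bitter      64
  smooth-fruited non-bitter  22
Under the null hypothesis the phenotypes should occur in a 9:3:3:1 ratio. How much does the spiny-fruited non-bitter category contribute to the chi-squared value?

0.025

The 9:3:3:1 ratio has 16 parts, so with N = 340 the expected counts are:
  spiny-fruited bitter: 340 × 9/16 = 191.25
  spiny-fruited non-bitter: 340 × 3/16 = 63.75
  smooth-fruited bitter: 340 × 3/16 = 63.75
  smooth-fruited non-bitter: 340 × 1/16 = 21.25
Contribution of spiny-fruited non-bitter: (65 − 63.75)² / 63.75 = 0.0245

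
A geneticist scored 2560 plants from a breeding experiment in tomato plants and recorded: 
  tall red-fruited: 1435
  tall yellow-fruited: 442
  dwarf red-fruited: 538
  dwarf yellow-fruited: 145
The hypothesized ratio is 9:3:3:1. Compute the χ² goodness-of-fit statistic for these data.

11.440

Expected counts for N = 2560 under a 9:3:3:1 ratio (total parts = 16):
  tall red-fruited: 2560 × 9/16 = 1440
  tall yellow-fruited: 2560 × 3/16 = 480
  dwarf red-fruited: 2560 × 3/16 = 480
  dwarf yellow-fruited: 2560 × 1/16 = 160
χ² = Σ (O − E)² / E
  tall red-fruited: (1435 − 1440)² / 1440 = 0.0174
  tall yellow-fruited: (442 − 480)² / 480 = 3.0083
  dwarf red-fruited: (538 − 480)² / 480 = 7.0083
  dwarf yellow-fruited: (145 − 160)² / 160 = 1.4062
χ² = 0.0174 + 3.0083 + 7.0083 + 1.4062 = 11.4402 ≈ 11.440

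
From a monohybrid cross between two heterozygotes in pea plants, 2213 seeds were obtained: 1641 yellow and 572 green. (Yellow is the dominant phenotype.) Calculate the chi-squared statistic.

For a monohybrid cross between heterozygotes with complete dominance, the expected phenotypic ratio is 3:1.
Total ratio parts = 4. Expected numbers out of 2213:
  yellow: 2213 × 3/4 = 1659.75
  green: 2213 × 1/4 = 553.25
χ² = Σ (O − E)² / E
  yellow: (1641 − 1659.75)² / 1659.75 = 0.2118
  green: (572 − 553.25)² / 553.25 = 0.6354
χ² = 0.2118 + 0.6354 = 0.8472 ≈ 0.847

0.847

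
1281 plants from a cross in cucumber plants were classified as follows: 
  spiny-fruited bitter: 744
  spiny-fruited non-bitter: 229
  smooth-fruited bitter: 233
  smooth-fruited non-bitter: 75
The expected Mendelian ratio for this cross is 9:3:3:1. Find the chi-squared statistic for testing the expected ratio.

1.819

Total ratio parts = 16. Expected numbers out of 1281:
  spiny-fruited bitter: 1281 × 9/16 = 720.5625
  spiny-fruited non-bitter: 1281 × 3/16 = 240.1875
  smooth-fruited bitter: 1281 × 3/16 = 240.1875
  smooth-fruited non-bitter: 1281 × 1/16 = 80.0625
χ² = Σ (O − E)² / E
  spiny-fruited bitter: (744 − 720.5625)² / 720.5625 = 0.7623
  spiny-fruited non-bitter: (229 − 240.1875)² / 240.1875 = 0.5211
  smooth-fruited bitter: (233 − 240.1875)² / 240.1875 = 0.2151
  smooth-fruited non-bitter: (75 − 80.0625)² / 80.0625 = 0.3201
χ² = 0.7623 + 0.5211 + 0.2151 + 0.3201 = 1.8186 ≈ 1.819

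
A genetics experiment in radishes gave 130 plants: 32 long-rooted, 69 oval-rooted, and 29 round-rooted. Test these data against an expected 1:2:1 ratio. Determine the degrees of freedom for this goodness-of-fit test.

2

A goodness-of-fit test with 3 phenotype classes has df = 3 − 1 = 2.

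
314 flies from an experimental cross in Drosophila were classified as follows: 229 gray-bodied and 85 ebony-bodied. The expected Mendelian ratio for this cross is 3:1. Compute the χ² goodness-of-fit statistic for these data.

Under the 3:1 hypothesis (Σ ratio = 4, N = 314):
  gray-bodied: 314 × 3/4 = 235.5
  ebony-bodied: 314 × 1/4 = 78.5
χ² = Σ (O − E)² / E
  gray-bodied: (229 − 235.5)² / 235.5 = 0.1794
  ebony-bodied: (85 − 78.5)² / 78.5 = 0.5382
χ² = 0.1794 + 0.5382 = 0.7176 ≈ 0.718

0.718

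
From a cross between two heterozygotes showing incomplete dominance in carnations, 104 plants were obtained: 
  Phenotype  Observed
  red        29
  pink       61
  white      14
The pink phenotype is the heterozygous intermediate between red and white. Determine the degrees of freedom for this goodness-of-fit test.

2

With incomplete dominance, a heterozygote × heterozygote cross gives a 1:2:1 phenotypic ratio.
A goodness-of-fit test with 3 phenotype classes has df = 3 − 1 = 2.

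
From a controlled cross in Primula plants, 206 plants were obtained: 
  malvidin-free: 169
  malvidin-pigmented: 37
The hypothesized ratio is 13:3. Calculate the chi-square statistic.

0.084

Under the 13:3 hypothesis (Σ ratio = 16, N = 206):
  malvidin-free: 206 × 13/16 = 167.375
  malvidin-pigmented: 206 × 3/16 = 38.625
χ² = Σ (O − E)² / E
  malvidin-free: (169 − 167.375)² / 167.375 = 0.0158
  malvidin-pigmented: (37 − 38.625)² / 38.625 = 0.0684
χ² = 0.0158 + 0.0684 = 0.0842 ≈ 0.084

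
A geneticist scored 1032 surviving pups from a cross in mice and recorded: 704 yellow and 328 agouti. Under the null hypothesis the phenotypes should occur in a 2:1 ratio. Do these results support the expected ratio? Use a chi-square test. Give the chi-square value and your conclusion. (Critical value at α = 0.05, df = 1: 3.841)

Total ratio parts = 3. Expected numbers out of 1032:
  yellow: 1032 × 2/3 = 688
  agouti: 1032 × 1/3 = 344
χ² = Σ (O − E)² / E
  yellow: (704 − 688)² / 688 = 0.3721
  agouti: (328 − 344)² / 344 = 0.7442
χ² = 0.3721 + 0.7442 = 1.1163 ≈ 1.116
Degrees of freedom = 2 − 1 = 1; critical value at α = 0.05 is 3.841.
Since 1.116 < 3.841, we fail to reject the null hypothesis — the data are consistent with the 2:1 ratio.

1.116; consistent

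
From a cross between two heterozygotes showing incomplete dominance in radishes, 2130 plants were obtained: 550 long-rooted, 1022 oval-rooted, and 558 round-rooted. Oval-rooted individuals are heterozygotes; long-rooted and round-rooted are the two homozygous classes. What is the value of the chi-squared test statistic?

3.532

With incomplete dominance, a heterozygote × heterozygote cross gives a 1:2:1 phenotypic ratio.
The 1:2:1 ratio has 4 parts, so with N = 2130 the expected counts are:
  long-rooted: 2130 × 1/4 = 532.5
  oval-rooted: 2130 × 2/4 = 1065
  round-rooted: 2130 × 1/4 = 532.5
χ² = Σ (O − E)² / E
  long-rooted: (550 − 532.5)² / 532.5 = 0.5751
  oval-rooted: (1022 − 1065)² / 1065 = 1.7362
  round-rooted: (558 − 532.5)² / 532.5 = 1.2211
χ² = 0.5751 + 1.7362 + 1.2211 = 3.5324 ≈ 3.532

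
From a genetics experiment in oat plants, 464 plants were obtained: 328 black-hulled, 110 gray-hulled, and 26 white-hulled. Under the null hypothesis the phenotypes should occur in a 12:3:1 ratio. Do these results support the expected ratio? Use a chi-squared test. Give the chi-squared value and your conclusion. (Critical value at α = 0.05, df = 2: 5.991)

The 12:3:1 ratio has 16 parts, so with N = 464 the expected counts are:
  black-hulled: 464 × 12/16 = 348
  gray-hulled: 464 × 3/16 = 87
  white-hulled: 464 × 1/16 = 29
χ² = Σ (O − E)² / E
  black-hulled: (328 − 348)² / 348 = 1.1494
  gray-hulled: (110 − 87)² / 87 = 6.0805
  white-hulled: (26 − 29)² / 29 = 0.3103
χ² = 1.1494 + 6.0805 + 0.3103 = 7.5402 ≈ 7.540
Degrees of freedom = 3 − 1 = 2; critical value at α = 0.05 is 5.991.
Since 7.540 > 5.991, we reject the null hypothesis — the data do not fit the 12:3:1 ratio.

7.540; not consistent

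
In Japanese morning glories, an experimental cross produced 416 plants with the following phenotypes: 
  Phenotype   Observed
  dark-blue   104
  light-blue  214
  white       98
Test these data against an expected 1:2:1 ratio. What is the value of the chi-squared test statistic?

0.519

Under the 1:2:1 hypothesis (Σ ratio = 4, N = 416):
  dark-blue: 416 × 1/4 = 104
  light-blue: 416 × 2/4 = 208
  white: 416 × 1/4 = 104
χ² = Σ (O − E)² / E
  dark-blue: (104 − 104)² / 104 = 0.0000
  light-blue: (214 − 208)² / 208 = 0.1731
  white: (98 − 104)² / 104 = 0.3462
χ² = 0.0000 + 0.1731 + 0.3462 = 0.5193 ≈ 0.519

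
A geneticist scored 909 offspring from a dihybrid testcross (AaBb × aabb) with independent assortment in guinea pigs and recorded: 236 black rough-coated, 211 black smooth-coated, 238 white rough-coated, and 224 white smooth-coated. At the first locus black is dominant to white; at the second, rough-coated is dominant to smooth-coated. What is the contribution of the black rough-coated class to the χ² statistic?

0.337

A dihybrid testcross with independent assortment gives a 1:1:1:1 ratio.
The 1:1:1:1 ratio has 4 parts, so with N = 909 the expected counts are:
  black rough-coated: 909 × 1/4 = 227.25
  black smooth-coated: 909 × 1/4 = 227.25
  white rough-coated: 909 × 1/4 = 227.25
  white smooth-coated: 909 × 1/4 = 227.25
Contribution of black rough-coated: (236 − 227.25)² / 227.25 = 0.3369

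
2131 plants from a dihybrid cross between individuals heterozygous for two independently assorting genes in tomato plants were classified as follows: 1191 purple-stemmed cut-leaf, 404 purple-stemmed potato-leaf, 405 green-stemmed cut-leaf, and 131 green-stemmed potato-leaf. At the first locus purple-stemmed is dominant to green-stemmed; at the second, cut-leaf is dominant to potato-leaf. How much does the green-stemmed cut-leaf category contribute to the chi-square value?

0.074

A dihybrid F₂ with independent assortment and complete dominance at both loci gives a 9:3:3:1 phenotypic ratio.
Expected counts for N = 2131 under a 9:3:3:1 ratio (total parts = 16):
  purple-stemmed cut-leaf: 2131 × 9/16 = 1198.6875
  purple-stemmed potato-leaf: 2131 × 3/16 = 399.5625
  green-stemmed cut-leaf: 2131 × 3/16 = 399.5625
  green-stemmed potato-leaf: 2131 × 1/16 = 133.1875
Contribution of green-stemmed cut-leaf: (405 − 399.5625)² / 399.5625 = 0.0740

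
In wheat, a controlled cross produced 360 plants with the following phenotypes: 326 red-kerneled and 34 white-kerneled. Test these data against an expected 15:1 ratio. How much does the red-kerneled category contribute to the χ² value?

The 15:1 ratio has 16 parts, so with N = 360 the expected counts are:
  red-kerneled: 360 × 15/16 = 337.5
  white-kerneled: 360 × 1/16 = 22.5
Contribution of red-kerneled: (326 − 337.5)² / 337.5 = 0.3919

0.392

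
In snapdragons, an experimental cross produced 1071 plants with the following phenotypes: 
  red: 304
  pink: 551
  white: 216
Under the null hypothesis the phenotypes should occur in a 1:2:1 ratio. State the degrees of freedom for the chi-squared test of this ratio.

2

A goodness-of-fit test with 3 phenotype classes has df = 3 − 1 = 2.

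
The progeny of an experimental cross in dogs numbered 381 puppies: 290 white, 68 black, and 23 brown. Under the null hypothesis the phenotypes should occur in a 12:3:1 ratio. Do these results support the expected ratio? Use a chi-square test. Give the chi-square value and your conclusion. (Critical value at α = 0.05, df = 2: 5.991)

0.256; consistent

Expected counts for N = 381 under a 12:3:1 ratio (total parts = 16):
  white: 381 × 12/16 = 285.75
  black: 381 × 3/16 = 71.4375
  brown: 381 × 1/16 = 23.8125
χ² = Σ (O − E)² / E
  white: (290 − 285.75)² / 285.75 = 0.0632
  black: (68 − 71.4375)² / 71.4375 = 0.1654
  brown: (23 − 23.8125)² / 23.8125 = 0.0277
χ² = 0.0632 + 0.1654 + 0.0277 = 0.2563 ≈ 0.256
Degrees of freedom = 3 − 1 = 2; critical value at α = 0.05 is 5.991.
Since 0.256 < 5.991, we fail to reject the null hypothesis — the data are consistent with the 12:3:1 ratio.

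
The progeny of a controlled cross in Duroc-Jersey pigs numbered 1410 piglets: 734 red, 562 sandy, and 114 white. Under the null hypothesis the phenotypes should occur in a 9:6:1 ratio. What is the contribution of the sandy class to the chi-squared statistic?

Total ratio parts = 16. Expected numbers out of 1410:
  red: 1410 × 9/16 = 793.125
  sandy: 1410 × 6/16 = 528.75
  white: 1410 × 1/16 = 88.125
Contribution of sandy: (562 − 528.75)² / 528.75 = 2.0909

2.091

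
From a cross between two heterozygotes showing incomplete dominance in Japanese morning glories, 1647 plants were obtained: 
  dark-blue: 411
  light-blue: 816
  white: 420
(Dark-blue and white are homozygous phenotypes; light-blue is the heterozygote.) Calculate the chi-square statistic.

With incomplete dominance, a heterozygote × heterozygote cross gives a 1:2:1 phenotypic ratio.
Total ratio parts = 4. Expected numbers out of 1647:
  dark-blue: 1647 × 1/4 = 411.75
  light-blue: 1647 × 2/4 = 823.5
  white: 1647 × 1/4 = 411.75
χ² = Σ (O − E)² / E
  dark-blue: (411 − 411.75)² / 411.75 = 0.0014
  light-blue: (816 − 823.5)² / 823.5 = 0.0683
  white: (420 − 411.75)² / 411.75 = 0.1653
χ² = 0.0014 + 0.0683 + 0.1653 = 0.235

0.235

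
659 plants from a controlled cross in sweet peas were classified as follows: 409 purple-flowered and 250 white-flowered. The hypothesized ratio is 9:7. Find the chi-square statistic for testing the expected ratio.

The 9:7 ratio has 16 parts, so with N = 659 the expected counts are:
  purple-flowered: 659 × 9/16 = 370.6875
  white-flowered: 659 × 7/16 = 288.3125
χ² = Σ (O − E)² / E
  purple-flowered: (409 − 370.6875)² / 370.6875 = 3.9598
  white-flowered: (250 − 288.3125)² / 288.3125 = 5.0912
χ² = 3.9598 + 5.0912 = 9.051

9.051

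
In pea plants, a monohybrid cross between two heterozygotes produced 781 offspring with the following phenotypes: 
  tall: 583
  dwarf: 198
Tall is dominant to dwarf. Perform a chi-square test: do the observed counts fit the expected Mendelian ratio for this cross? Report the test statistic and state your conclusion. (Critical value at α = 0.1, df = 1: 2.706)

0.052; consistent

For a monohybrid cross between heterozygotes with complete dominance, the expected phenotypic ratio is 3:1.
Total ratio parts = 4. Expected numbers out of 781:
  tall: 781 × 3/4 = 585.75
  dwarf: 781 × 1/4 = 195.25
χ² = Σ (O − E)² / E
  tall: (583 − 585.75)² / 585.75 = 0.0129
  dwarf: (198 − 195.25)² / 195.25 = 0.0387
χ² = 0.0129 + 0.0387 = 0.0516 ≈ 0.052
Degrees of freedom = 2 − 1 = 1; critical value at α = 0.1 is 2.706.
Since 0.052 < 2.706, we fail to reject the null hypothesis — the data are consistent with the 3:1 ratio.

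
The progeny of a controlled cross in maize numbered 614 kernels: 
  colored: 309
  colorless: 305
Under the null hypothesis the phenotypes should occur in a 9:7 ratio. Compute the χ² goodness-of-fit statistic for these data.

8.757

The 9:7 ratio has 16 parts, so with N = 614 the expected counts are:
  colored: 614 × 9/16 = 345.375
  colorless: 614 × 7/16 = 268.625
χ² = Σ (O − E)² / E
  colored: (309 − 345.375)² / 345.375 = 3.8310
  colorless: (305 − 268.625)² / 268.625 = 4.9256
χ² = 3.8310 + 4.9256 = 8.7566 ≈ 8.757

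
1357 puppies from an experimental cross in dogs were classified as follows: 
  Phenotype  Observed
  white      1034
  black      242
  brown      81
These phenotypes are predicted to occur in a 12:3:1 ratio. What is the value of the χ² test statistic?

Total ratio parts = 16. Expected numbers out of 1357:
  white: 1357 × 12/16 = 1017.75
  black: 1357 × 3/16 = 254.4375
  brown: 1357 × 1/16 = 84.8125
χ² = Σ (O − E)² / E
  white: (1034 − 1017.75)² / 1017.75 = 0.2595
  black: (242 − 254.4375)² / 254.4375 = 0.6080
  brown: (81 − 84.8125)² / 84.8125 = 0.1714
χ² = 0.2595 + 0.6080 + 0.1714 = 1.0389 ≈ 1.039

1.039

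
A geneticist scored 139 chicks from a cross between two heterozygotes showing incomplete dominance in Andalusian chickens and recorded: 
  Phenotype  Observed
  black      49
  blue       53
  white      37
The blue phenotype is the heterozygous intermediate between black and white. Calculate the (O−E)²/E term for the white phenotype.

0.146

With incomplete dominance, a heterozygote × heterozygote cross gives a 1:2:1 phenotypic ratio.
Expected counts for N = 139 under a 1:2:1 ratio (total parts = 4):
  black: 139 × 1/4 = 34.75
  blue: 139 × 2/4 = 69.5
  white: 139 × 1/4 = 34.75
Contribution of white: (37 − 34.75)² / 34.75 = 0.1457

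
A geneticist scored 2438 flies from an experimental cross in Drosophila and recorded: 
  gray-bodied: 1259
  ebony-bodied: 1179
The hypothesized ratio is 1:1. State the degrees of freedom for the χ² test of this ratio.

1

A goodness-of-fit test with 2 phenotype classes has df = 2 − 1 = 1.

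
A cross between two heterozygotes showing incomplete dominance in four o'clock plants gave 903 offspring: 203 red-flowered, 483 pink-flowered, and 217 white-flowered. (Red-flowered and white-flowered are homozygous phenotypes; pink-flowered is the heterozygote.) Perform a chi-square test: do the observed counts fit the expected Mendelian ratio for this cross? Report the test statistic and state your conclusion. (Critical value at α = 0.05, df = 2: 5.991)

With incomplete dominance, a heterozygote × heterozygote cross gives a 1:2:1 phenotypic ratio.
Expected counts for N = 903 under a 1:2:1 ratio (total parts = 4):
  red-flowered: 903 × 1/4 = 225.75
  pink-flowered: 903 × 2/4 = 451.5
  white-flowered: 903 × 1/4 = 225.75
χ² = Σ (O − E)² / E
  red-flowered: (203 − 225.75)² / 225.75 = 2.2926
  pink-flowered: (483 − 451.5)² / 451.5 = 2.1977
  white-flowered: (217 − 225.75)² / 225.75 = 0.3391
χ² = 2.2926 + 2.1977 + 0.3391 = 4.8294 ≈ 4.829
Degrees of freedom = 3 − 1 = 2; critical value at α = 0.05 is 5.991.
Since 4.829 < 5.991, we fail to reject the null hypothesis — the data are consistent with the 1:2:1 ratio.

4.829; consistent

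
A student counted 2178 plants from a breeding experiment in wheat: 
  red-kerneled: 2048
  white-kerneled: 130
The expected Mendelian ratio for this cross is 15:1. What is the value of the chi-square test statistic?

0.294

Under the 15:1 hypothesis (Σ ratio = 16, N = 2178):
  red-kerneled: 2178 × 15/16 = 2041.875
  white-kerneled: 2178 × 1/16 = 136.125
χ² = Σ (O − E)² / E
  red-kerneled: (2048 − 2041.875)² / 2041.875 = 0.0184
  white-kerneled: (130 − 136.125)² / 136.125 = 0.2756
χ² = 0.0184 + 0.2756 = 0.294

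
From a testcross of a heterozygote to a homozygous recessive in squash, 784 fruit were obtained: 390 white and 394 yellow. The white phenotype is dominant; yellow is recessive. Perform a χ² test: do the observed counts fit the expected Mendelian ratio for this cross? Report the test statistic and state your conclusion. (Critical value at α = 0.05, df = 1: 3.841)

0.020; consistent

A testcross of a heterozygote (Aa × aa) gives a 1:1 phenotypic ratio.
The 1:1 ratio has 2 parts, so with N = 784 the expected counts are:
  white: 784 × 1/2 = 392
  yellow: 784 × 1/2 = 392
χ² = Σ (O − E)² / E
  white: (390 − 392)² / 392 = 0.0102
  yellow: (394 − 392)² / 392 = 0.0102
χ² = 0.0102 + 0.0102 = 0.0204 ≈ 0.020
Degrees of freedom = 2 − 1 = 1; critical value at α = 0.05 is 3.841.
Since 0.020 < 3.841, we fail to reject the null hypothesis — the data are consistent with the 1:1 ratio.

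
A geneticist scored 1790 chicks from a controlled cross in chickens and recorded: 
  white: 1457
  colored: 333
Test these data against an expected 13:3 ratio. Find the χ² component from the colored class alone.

0.021

The 13:3 ratio has 16 parts, so with N = 1790 the expected counts are:
  white: 1790 × 13/16 = 1454.375
  colored: 1790 × 3/16 = 335.625
Contribution of colored: (333 − 335.625)² / 335.625 = 0.0205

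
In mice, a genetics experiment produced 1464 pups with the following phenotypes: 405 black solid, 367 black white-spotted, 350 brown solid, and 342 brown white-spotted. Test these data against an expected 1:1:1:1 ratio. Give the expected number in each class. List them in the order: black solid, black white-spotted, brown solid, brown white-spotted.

Expected counts for N = 1464 under a 1:1:1:1 ratio (total parts = 4):
  black solid: 1464 × 1/4 = 366
  black white-spotted: 1464 × 1/4 = 366
  brown solid: 1464 × 1/4 = 366
  brown white-spotted: 1464 × 1/4 = 366

366, 366, 366, 366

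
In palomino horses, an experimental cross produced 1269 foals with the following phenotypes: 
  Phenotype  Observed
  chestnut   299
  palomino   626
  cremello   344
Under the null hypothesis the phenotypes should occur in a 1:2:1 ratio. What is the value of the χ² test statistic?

Under the 1:2:1 hypothesis (Σ ratio = 4, N = 1269):
  chestnut: 1269 × 1/4 = 317.25
  palomino: 1269 × 2/4 = 634.5
  cremello: 1269 × 1/4 = 317.25
χ² = Σ (O − E)² / E
  chestnut: (299 − 317.25)² / 317.25 = 1.0498
  palomino: (626 − 634.5)² / 634.5 = 0.1139
  cremello: (344 − 317.25)² / 317.25 = 2.2555
χ² = 1.0498 + 0.1139 + 2.2555 = 3.4192 ≈ 3.419

3.419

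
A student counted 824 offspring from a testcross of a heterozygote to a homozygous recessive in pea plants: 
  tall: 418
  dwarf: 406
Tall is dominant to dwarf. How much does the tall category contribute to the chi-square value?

A testcross of a heterozygote (Aa × aa) gives a 1:1 phenotypic ratio.
Under the 1:1 hypothesis (Σ ratio = 2, N = 824):
  tall: 824 × 1/2 = 412
  dwarf: 824 × 1/2 = 412
Contribution of tall: (418 − 412)² / 412 = 0.0874

0.087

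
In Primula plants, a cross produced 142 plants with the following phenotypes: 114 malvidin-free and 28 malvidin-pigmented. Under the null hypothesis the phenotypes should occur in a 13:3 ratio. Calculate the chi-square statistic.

0.087

Total ratio parts = 16. Expected numbers out of 142:
  malvidin-free: 142 × 13/16 = 115.375
  malvidin-pigmented: 142 × 3/16 = 26.625
χ² = Σ (O − E)² / E
  malvidin-free: (114 − 115.375)² / 115.375 = 0.0164
  malvidin-pigmented: (28 − 26.625)² / 26.625 = 0.0710
χ² = 0.0164 + 0.0710 = 0.0874 ≈ 0.087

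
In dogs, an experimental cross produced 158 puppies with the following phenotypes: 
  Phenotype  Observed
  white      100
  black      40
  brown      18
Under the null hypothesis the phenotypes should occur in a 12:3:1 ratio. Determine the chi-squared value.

13.207

Under the 12:3:1 hypothesis (Σ ratio = 16, N = 158):
  white: 158 × 12/16 = 118.5
  black: 158 × 3/16 = 29.625
  brown: 158 × 1/16 = 9.875
χ² = Σ (O − E)² / E
  white: (100 − 118.5)² / 118.5 = 2.8882
  black: (40 − 29.625)² / 29.625 = 3.6334
  brown: (18 − 9.875)² / 9.875 = 6.6851
χ² = 2.8882 + 3.6334 + 6.6851 = 13.2067 ≈ 13.207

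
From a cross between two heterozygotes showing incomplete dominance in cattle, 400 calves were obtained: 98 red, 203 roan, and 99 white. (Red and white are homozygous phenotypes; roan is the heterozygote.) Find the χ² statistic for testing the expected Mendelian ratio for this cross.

With incomplete dominance, a heterozygote × heterozygote cross gives a 1:2:1 phenotypic ratio.
Total ratio parts = 4. Expected numbers out of 400:
  red: 400 × 1/4 = 100
  roan: 400 × 2/4 = 200
  white: 400 × 1/4 = 100
χ² = Σ (O − E)² / E
  red: (98 − 100)² / 100 = 0.0400
  roan: (203 − 200)² / 200 = 0.0450
  white: (99 − 100)² / 100 = 0.0100
χ² = 0.0400 + 0.0450 + 0.0100 = 0.095

0.095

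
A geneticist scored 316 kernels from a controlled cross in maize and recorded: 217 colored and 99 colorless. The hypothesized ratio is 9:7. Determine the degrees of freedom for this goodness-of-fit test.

1

A goodness-of-fit test with 2 phenotype classes has df = 2 − 1 = 1.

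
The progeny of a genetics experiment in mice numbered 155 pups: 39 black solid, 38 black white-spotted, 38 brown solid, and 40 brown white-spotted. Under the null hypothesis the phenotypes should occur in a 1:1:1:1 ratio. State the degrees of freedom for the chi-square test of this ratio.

3

A goodness-of-fit test with 4 phenotype classes has df = 4 − 1 = 3.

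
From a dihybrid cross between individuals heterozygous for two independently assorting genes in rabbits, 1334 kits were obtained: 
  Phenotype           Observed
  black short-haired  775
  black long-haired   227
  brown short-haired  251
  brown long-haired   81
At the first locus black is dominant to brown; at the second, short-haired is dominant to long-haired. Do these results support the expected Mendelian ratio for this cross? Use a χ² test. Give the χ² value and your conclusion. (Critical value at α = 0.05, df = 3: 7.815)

A dihybrid F₂ with independent assortment and complete dominance at both loci gives a 9:3:3:1 phenotypic ratio.
Total ratio parts = 16. Expected numbers out of 1334:
  black short-haired: 1334 × 9/16 = 750.375
  black long-haired: 1334 × 3/16 = 250.125
  brown short-haired: 1334 × 3/16 = 250.125
  brown long-haired: 1334 × 1/16 = 83.375
χ² = Σ (O − E)² / E
  black short-haired: (775 − 750.375)² / 750.375 = 0.8081
  black long-haired: (227 − 250.125)² / 250.125 = 2.1380
  brown short-haired: (251 − 250.125)² / 250.125 = 0.0031
  brown long-haired: (81 − 83.375)² / 83.375 = 0.0677
χ² = 0.8081 + 2.1380 + 0.0031 + 0.0677 = 3.0169 ≈ 3.017
Degrees of freedom = 4 − 1 = 3; critical value at α = 0.05 is 7.815.
Since 3.017 < 7.815, we fail to reject the null hypothesis — the data are consistent with the 9:3:3:1 ratio.

3.017; consistent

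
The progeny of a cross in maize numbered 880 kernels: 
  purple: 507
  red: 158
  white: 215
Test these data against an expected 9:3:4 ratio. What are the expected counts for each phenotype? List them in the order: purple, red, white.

Expected counts for N = 880 under a 9:3:4 ratio (total parts = 16):
  purple: 880 × 9/16 = 495
  red: 880 × 3/16 = 165
  white: 880 × 4/16 = 220

495, 165, 220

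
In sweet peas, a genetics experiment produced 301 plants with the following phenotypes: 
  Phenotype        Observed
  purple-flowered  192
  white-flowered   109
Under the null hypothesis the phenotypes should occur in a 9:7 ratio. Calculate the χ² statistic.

Expected counts for N = 301 under a 9:7 ratio (total parts = 16):
  purple-flowered: 301 × 9/16 = 169.3125
  white-flowered: 301 × 7/16 = 131.6875
χ² = Σ (O − E)² / E
  purple-flowered: (192 − 169.3125)² / 169.3125 = 3.0401
  white-flowered: (109 − 131.6875)² / 131.6875 = 3.9087
χ² = 3.0401 + 3.9087 = 6.9488 ≈ 6.949

6.949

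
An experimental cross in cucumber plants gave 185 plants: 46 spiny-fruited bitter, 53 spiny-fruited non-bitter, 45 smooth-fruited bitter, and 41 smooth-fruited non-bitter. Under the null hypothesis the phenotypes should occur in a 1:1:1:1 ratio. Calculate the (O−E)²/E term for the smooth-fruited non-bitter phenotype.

0.596

Under the 1:1:1:1 hypothesis (Σ ratio = 4, N = 185):
  spiny-fruited bitter: 185 × 1/4 = 46.25
  spiny-fruited non-bitter: 185 × 1/4 = 46.25
  smooth-fruited bitter: 185 × 1/4 = 46.25
  smooth-fruited non-bitter: 185 × 1/4 = 46.25
Contribution of smooth-fruited non-bitter: (41 − 46.25)² / 46.25 = 0.5959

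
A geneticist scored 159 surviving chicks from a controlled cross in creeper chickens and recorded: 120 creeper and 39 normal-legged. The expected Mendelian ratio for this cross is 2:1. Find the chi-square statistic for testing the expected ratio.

Under the 2:1 hypothesis (Σ ratio = 3, N = 159):
  creeper: 159 × 2/3 = 106
  normal-legged: 159 × 1/3 = 53
χ² = Σ (O − E)² / E
  creeper: (120 − 106)² / 106 = 1.8491
  normal-legged: (39 − 53)² / 53 = 3.6981
χ² = 1.8491 + 3.6981 = 5.5472 ≈ 5.547

5.547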